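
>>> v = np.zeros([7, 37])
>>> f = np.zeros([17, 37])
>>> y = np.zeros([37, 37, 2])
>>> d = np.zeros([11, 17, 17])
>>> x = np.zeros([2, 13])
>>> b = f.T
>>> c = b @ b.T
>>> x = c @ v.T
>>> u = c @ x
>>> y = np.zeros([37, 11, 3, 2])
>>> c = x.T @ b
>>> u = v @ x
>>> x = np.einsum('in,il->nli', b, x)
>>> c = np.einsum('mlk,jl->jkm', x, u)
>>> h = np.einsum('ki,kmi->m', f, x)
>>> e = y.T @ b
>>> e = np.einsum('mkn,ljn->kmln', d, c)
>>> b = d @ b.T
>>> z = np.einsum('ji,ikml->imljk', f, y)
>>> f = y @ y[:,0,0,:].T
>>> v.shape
(7, 37)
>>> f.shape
(37, 11, 3, 37)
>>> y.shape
(37, 11, 3, 2)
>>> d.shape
(11, 17, 17)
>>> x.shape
(17, 7, 37)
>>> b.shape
(11, 17, 37)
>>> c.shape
(7, 37, 17)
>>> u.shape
(7, 7)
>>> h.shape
(7,)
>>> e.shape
(17, 11, 7, 17)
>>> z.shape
(37, 3, 2, 17, 11)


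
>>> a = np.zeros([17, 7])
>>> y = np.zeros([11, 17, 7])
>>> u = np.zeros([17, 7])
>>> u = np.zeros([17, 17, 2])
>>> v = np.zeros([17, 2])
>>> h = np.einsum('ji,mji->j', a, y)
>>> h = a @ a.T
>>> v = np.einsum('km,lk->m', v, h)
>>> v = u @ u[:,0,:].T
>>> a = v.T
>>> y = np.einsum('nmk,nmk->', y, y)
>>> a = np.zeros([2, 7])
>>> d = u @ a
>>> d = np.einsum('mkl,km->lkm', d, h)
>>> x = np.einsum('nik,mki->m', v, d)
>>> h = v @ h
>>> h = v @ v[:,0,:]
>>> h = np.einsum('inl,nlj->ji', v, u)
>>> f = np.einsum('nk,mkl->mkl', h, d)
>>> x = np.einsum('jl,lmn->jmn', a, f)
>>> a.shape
(2, 7)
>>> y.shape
()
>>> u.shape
(17, 17, 2)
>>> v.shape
(17, 17, 17)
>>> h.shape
(2, 17)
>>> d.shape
(7, 17, 17)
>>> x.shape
(2, 17, 17)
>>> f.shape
(7, 17, 17)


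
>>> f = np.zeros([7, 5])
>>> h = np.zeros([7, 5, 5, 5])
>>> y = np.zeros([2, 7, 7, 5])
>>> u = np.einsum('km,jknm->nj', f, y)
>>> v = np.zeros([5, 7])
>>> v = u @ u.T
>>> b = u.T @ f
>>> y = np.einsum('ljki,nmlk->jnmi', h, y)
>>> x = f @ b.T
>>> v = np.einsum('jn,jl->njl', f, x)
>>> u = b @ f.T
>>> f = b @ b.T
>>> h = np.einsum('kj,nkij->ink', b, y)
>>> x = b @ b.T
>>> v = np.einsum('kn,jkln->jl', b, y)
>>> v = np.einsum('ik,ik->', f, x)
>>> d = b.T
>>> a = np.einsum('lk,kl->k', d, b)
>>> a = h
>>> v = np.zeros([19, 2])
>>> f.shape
(2, 2)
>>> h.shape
(7, 5, 2)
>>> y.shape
(5, 2, 7, 5)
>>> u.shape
(2, 7)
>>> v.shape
(19, 2)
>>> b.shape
(2, 5)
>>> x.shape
(2, 2)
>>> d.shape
(5, 2)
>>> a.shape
(7, 5, 2)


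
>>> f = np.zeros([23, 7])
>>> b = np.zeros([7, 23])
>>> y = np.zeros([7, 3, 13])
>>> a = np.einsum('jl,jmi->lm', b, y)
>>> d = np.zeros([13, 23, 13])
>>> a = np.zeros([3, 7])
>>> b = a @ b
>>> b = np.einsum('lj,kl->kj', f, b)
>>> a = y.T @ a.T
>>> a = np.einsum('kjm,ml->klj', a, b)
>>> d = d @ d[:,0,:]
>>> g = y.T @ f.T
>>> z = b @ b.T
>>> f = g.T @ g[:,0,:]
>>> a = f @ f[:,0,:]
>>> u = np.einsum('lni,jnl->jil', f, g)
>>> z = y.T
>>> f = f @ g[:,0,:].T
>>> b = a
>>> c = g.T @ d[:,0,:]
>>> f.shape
(23, 3, 13)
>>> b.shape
(23, 3, 23)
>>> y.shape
(7, 3, 13)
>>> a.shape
(23, 3, 23)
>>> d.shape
(13, 23, 13)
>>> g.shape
(13, 3, 23)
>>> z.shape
(13, 3, 7)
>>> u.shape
(13, 23, 23)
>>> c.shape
(23, 3, 13)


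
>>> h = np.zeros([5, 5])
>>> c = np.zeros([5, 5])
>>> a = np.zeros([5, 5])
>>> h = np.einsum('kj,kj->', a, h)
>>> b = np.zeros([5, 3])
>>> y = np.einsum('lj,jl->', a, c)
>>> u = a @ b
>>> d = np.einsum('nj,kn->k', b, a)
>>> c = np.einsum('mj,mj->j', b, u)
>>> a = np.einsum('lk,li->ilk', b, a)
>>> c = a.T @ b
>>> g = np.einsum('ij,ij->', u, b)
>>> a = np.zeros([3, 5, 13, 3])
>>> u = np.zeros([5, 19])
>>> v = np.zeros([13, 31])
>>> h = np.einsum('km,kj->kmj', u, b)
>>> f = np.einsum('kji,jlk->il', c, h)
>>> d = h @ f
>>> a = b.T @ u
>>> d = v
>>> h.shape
(5, 19, 3)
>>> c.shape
(3, 5, 3)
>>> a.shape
(3, 19)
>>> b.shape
(5, 3)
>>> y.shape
()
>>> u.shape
(5, 19)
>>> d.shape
(13, 31)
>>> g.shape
()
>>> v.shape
(13, 31)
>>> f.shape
(3, 19)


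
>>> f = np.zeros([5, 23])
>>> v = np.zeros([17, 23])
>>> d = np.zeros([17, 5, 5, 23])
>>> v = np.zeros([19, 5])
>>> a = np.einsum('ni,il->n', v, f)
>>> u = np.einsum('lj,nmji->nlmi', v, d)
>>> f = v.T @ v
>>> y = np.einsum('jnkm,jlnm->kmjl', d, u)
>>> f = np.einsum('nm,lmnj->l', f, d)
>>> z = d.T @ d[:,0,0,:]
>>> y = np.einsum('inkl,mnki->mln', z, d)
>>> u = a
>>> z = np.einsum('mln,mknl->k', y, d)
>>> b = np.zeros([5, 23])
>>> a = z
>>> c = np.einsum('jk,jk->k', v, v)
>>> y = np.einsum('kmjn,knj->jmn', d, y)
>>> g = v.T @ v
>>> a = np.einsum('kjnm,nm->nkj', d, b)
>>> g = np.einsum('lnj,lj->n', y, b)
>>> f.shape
(17,)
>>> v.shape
(19, 5)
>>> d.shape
(17, 5, 5, 23)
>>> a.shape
(5, 17, 5)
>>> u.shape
(19,)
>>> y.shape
(5, 5, 23)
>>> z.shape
(5,)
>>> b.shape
(5, 23)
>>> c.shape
(5,)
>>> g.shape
(5,)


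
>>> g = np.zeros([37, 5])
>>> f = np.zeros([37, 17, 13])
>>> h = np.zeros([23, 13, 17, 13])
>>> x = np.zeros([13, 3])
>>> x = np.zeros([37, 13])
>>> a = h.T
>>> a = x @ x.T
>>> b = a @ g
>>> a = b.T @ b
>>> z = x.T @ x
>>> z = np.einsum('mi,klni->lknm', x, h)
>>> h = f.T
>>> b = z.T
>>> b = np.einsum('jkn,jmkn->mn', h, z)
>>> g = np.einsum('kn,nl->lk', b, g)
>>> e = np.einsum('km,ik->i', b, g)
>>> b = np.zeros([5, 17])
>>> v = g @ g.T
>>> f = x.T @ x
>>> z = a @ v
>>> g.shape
(5, 23)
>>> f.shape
(13, 13)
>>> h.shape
(13, 17, 37)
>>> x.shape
(37, 13)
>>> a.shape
(5, 5)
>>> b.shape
(5, 17)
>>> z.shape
(5, 5)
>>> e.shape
(5,)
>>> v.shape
(5, 5)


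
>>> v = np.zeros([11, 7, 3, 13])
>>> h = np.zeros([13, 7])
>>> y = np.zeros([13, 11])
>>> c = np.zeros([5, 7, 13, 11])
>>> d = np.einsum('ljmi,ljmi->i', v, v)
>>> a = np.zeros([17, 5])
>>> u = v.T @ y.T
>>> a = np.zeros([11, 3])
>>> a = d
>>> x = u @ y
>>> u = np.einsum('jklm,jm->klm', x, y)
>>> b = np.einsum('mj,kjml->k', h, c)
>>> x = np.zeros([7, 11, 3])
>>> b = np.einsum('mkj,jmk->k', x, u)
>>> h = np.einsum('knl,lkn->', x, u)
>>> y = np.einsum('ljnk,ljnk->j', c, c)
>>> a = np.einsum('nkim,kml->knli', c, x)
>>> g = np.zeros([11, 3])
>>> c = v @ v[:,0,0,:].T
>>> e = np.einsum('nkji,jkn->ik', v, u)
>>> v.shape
(11, 7, 3, 13)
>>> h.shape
()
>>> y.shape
(7,)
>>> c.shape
(11, 7, 3, 11)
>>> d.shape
(13,)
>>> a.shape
(7, 5, 3, 13)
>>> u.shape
(3, 7, 11)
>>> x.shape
(7, 11, 3)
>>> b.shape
(11,)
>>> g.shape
(11, 3)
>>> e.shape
(13, 7)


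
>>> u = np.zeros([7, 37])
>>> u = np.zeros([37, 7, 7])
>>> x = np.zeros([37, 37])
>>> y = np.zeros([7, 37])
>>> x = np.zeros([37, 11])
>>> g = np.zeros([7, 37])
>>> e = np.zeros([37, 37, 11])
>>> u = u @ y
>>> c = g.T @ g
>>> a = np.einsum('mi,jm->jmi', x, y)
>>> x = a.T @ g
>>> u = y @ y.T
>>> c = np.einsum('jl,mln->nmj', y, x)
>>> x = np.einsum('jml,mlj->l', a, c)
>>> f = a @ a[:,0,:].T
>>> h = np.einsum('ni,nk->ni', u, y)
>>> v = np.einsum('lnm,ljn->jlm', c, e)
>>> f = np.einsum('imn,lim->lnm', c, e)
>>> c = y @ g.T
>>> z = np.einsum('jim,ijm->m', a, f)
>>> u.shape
(7, 7)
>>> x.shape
(11,)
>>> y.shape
(7, 37)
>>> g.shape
(7, 37)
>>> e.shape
(37, 37, 11)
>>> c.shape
(7, 7)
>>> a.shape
(7, 37, 11)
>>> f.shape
(37, 7, 11)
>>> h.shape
(7, 7)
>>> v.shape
(37, 37, 7)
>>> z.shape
(11,)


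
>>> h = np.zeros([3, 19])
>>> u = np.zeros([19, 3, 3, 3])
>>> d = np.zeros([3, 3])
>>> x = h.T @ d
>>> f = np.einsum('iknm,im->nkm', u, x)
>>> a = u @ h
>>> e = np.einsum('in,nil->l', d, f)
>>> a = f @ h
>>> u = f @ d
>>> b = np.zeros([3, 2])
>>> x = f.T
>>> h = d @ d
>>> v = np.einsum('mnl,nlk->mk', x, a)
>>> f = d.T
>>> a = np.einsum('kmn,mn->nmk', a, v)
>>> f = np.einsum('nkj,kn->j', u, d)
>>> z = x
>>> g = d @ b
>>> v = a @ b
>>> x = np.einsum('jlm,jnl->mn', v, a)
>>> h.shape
(3, 3)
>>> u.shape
(3, 3, 3)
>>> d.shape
(3, 3)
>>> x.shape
(2, 3)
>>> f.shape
(3,)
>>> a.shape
(19, 3, 3)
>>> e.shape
(3,)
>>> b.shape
(3, 2)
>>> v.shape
(19, 3, 2)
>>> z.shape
(3, 3, 3)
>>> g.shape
(3, 2)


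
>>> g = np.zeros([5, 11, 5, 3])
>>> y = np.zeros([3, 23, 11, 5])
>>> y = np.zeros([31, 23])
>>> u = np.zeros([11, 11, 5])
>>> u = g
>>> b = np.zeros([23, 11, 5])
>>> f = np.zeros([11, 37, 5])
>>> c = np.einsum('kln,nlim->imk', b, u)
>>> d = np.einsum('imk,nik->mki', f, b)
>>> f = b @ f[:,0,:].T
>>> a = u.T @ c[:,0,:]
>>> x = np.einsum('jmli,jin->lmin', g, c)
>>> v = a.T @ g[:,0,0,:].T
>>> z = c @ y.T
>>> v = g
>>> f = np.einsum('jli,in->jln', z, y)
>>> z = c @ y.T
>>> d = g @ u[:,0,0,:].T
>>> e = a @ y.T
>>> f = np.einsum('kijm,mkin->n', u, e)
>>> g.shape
(5, 11, 5, 3)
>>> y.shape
(31, 23)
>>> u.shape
(5, 11, 5, 3)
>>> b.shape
(23, 11, 5)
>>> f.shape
(31,)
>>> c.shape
(5, 3, 23)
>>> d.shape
(5, 11, 5, 5)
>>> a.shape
(3, 5, 11, 23)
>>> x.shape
(5, 11, 3, 23)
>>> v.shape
(5, 11, 5, 3)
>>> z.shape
(5, 3, 31)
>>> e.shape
(3, 5, 11, 31)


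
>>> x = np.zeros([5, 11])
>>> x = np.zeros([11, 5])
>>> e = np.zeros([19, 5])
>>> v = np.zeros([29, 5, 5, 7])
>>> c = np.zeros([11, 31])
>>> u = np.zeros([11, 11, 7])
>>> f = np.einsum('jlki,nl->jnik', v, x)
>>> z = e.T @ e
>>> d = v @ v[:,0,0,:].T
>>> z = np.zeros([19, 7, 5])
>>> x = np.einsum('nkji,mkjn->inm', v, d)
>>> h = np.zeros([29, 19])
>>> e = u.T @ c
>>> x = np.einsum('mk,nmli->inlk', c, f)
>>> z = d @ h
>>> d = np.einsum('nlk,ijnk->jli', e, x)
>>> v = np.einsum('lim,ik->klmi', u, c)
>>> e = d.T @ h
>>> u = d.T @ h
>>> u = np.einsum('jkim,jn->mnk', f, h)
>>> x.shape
(5, 29, 7, 31)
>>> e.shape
(5, 11, 19)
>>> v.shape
(31, 11, 7, 11)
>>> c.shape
(11, 31)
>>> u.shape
(5, 19, 11)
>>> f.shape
(29, 11, 7, 5)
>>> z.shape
(29, 5, 5, 19)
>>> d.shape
(29, 11, 5)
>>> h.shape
(29, 19)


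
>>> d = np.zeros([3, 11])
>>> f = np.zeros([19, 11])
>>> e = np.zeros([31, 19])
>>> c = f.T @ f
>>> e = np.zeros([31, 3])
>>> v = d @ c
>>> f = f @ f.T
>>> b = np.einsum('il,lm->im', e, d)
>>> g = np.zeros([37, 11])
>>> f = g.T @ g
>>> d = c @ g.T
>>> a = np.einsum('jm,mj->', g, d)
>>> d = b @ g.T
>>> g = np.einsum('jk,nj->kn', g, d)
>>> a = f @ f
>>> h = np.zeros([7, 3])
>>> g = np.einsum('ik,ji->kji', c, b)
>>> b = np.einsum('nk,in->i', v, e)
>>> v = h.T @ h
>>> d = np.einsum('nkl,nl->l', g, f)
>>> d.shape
(11,)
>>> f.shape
(11, 11)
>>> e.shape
(31, 3)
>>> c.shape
(11, 11)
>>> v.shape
(3, 3)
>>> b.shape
(31,)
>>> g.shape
(11, 31, 11)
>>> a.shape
(11, 11)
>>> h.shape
(7, 3)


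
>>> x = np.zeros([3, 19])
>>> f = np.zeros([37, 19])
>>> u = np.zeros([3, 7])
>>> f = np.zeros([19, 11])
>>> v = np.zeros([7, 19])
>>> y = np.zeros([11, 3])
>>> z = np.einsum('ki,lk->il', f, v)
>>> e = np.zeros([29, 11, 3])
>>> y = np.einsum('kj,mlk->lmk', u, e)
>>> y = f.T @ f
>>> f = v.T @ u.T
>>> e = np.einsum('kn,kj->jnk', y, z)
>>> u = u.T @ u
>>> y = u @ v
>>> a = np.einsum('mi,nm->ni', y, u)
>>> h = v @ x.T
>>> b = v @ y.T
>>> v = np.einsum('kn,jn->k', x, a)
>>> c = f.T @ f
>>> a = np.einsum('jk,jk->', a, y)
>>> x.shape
(3, 19)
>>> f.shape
(19, 3)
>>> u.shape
(7, 7)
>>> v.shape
(3,)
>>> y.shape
(7, 19)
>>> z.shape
(11, 7)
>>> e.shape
(7, 11, 11)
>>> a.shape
()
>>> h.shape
(7, 3)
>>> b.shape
(7, 7)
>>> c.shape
(3, 3)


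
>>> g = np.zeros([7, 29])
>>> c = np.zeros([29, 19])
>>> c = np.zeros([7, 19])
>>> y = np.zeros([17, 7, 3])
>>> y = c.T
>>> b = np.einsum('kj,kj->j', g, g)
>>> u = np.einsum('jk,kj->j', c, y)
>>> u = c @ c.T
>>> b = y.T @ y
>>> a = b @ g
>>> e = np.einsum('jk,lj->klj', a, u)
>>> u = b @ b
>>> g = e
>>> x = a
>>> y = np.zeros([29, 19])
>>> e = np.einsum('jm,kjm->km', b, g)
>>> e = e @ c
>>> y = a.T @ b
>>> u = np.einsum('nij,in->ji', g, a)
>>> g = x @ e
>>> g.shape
(7, 19)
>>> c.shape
(7, 19)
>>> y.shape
(29, 7)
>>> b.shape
(7, 7)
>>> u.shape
(7, 7)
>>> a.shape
(7, 29)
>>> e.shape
(29, 19)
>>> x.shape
(7, 29)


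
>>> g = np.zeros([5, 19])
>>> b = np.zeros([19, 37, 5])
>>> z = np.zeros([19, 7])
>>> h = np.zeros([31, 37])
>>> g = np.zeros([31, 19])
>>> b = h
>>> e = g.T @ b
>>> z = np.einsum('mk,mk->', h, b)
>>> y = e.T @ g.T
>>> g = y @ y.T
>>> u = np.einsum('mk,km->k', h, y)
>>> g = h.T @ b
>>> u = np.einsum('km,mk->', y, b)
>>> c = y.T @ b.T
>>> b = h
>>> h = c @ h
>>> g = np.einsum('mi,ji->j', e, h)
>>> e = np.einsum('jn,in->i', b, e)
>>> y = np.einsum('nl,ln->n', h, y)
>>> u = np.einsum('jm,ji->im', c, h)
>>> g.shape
(31,)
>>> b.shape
(31, 37)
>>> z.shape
()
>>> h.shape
(31, 37)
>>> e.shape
(19,)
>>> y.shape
(31,)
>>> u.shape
(37, 31)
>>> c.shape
(31, 31)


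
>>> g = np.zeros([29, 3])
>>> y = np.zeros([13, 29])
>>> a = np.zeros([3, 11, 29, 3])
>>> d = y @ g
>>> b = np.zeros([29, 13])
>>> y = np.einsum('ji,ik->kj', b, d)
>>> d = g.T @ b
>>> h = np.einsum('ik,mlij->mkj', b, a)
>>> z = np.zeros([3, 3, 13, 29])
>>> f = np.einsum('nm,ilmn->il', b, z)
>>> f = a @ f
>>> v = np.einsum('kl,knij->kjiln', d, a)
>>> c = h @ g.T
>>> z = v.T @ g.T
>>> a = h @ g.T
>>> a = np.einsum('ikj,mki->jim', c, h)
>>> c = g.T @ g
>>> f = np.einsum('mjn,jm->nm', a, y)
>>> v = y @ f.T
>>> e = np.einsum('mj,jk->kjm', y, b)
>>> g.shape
(29, 3)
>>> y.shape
(3, 29)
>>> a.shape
(29, 3, 3)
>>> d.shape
(3, 13)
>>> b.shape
(29, 13)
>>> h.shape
(3, 13, 3)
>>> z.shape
(11, 13, 29, 3, 29)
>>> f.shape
(3, 29)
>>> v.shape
(3, 3)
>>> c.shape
(3, 3)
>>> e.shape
(13, 29, 3)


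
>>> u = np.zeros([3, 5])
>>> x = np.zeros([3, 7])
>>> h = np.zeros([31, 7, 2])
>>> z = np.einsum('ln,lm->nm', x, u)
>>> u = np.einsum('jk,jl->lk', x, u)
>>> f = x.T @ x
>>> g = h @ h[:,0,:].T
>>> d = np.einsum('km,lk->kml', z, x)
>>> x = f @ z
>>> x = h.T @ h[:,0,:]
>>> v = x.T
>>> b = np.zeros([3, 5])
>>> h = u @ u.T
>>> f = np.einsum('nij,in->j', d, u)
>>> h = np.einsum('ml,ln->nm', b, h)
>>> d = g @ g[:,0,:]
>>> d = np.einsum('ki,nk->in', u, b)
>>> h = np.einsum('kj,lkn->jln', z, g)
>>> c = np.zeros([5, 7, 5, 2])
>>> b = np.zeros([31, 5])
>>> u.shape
(5, 7)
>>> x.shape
(2, 7, 2)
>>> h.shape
(5, 31, 31)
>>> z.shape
(7, 5)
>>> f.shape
(3,)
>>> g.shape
(31, 7, 31)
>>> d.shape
(7, 3)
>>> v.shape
(2, 7, 2)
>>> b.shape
(31, 5)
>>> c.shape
(5, 7, 5, 2)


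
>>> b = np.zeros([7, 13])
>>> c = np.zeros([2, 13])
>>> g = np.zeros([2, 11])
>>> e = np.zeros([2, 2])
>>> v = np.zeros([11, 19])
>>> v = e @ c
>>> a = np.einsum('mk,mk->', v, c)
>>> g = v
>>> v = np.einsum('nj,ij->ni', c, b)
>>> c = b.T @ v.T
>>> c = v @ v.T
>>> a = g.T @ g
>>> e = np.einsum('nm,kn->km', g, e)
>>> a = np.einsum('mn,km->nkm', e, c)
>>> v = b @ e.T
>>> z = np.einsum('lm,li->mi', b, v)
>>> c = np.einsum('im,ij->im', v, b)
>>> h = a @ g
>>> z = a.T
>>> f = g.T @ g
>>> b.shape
(7, 13)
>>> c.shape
(7, 2)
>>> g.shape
(2, 13)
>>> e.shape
(2, 13)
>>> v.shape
(7, 2)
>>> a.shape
(13, 2, 2)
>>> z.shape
(2, 2, 13)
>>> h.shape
(13, 2, 13)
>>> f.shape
(13, 13)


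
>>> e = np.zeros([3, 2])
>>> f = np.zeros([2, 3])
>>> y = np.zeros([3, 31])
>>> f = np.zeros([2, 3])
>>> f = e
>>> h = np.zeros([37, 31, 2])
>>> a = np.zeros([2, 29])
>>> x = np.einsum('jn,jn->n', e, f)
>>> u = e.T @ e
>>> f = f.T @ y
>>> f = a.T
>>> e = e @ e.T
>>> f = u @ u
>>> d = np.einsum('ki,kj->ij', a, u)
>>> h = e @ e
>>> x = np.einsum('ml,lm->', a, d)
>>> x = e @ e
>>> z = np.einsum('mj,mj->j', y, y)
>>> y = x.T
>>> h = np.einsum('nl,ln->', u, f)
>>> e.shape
(3, 3)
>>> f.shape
(2, 2)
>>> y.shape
(3, 3)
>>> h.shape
()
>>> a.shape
(2, 29)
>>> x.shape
(3, 3)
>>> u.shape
(2, 2)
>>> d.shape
(29, 2)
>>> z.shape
(31,)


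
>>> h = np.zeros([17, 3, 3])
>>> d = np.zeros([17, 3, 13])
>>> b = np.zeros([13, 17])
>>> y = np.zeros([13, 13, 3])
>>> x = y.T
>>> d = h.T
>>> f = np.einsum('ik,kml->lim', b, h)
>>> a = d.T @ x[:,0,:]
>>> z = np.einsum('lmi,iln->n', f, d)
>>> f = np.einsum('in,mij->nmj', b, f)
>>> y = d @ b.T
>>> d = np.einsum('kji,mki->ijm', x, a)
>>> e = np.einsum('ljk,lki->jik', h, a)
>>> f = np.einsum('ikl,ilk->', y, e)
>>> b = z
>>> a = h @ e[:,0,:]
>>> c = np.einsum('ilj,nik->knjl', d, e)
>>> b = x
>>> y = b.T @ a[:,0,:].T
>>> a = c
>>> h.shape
(17, 3, 3)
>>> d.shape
(13, 13, 17)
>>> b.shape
(3, 13, 13)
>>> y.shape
(13, 13, 17)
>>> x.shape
(3, 13, 13)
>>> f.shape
()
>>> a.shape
(3, 3, 17, 13)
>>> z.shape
(17,)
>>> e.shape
(3, 13, 3)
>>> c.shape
(3, 3, 17, 13)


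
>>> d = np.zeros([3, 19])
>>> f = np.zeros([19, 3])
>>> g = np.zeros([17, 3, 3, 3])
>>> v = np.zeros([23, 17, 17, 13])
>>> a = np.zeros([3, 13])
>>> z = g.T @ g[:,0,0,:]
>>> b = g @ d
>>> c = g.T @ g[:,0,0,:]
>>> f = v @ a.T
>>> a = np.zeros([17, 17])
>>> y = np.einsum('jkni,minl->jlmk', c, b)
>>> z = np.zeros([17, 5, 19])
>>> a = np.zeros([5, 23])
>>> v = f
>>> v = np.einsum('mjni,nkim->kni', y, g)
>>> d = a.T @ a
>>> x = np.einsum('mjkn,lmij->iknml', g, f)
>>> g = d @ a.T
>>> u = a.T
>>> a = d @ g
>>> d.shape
(23, 23)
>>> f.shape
(23, 17, 17, 3)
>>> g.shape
(23, 5)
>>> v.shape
(3, 17, 3)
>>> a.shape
(23, 5)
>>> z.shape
(17, 5, 19)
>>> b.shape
(17, 3, 3, 19)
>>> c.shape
(3, 3, 3, 3)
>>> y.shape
(3, 19, 17, 3)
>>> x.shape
(17, 3, 3, 17, 23)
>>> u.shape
(23, 5)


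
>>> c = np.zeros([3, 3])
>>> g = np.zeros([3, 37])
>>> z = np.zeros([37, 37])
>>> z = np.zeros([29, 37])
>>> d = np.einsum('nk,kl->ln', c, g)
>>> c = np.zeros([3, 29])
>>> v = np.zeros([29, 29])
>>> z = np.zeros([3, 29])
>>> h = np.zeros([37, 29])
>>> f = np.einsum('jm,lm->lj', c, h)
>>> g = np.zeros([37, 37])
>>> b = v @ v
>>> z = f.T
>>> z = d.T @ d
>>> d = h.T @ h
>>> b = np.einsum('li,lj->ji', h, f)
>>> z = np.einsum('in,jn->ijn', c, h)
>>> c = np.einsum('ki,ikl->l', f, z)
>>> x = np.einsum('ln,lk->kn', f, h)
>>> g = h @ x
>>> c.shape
(29,)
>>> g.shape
(37, 3)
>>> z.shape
(3, 37, 29)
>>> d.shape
(29, 29)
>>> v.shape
(29, 29)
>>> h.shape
(37, 29)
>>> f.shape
(37, 3)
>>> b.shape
(3, 29)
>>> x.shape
(29, 3)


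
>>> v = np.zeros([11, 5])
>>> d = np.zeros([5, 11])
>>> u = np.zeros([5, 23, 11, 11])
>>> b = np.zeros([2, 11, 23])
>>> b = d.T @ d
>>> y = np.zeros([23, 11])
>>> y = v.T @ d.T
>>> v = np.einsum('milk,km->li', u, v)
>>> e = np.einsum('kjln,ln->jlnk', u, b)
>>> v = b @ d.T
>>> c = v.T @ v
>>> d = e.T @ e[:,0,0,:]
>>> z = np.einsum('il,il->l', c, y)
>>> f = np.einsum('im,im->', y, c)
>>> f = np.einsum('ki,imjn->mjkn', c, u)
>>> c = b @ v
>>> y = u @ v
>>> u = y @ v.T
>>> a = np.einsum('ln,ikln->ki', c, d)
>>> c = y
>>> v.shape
(11, 5)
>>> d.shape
(5, 11, 11, 5)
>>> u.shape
(5, 23, 11, 11)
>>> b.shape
(11, 11)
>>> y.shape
(5, 23, 11, 5)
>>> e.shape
(23, 11, 11, 5)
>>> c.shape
(5, 23, 11, 5)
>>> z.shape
(5,)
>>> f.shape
(23, 11, 5, 11)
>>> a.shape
(11, 5)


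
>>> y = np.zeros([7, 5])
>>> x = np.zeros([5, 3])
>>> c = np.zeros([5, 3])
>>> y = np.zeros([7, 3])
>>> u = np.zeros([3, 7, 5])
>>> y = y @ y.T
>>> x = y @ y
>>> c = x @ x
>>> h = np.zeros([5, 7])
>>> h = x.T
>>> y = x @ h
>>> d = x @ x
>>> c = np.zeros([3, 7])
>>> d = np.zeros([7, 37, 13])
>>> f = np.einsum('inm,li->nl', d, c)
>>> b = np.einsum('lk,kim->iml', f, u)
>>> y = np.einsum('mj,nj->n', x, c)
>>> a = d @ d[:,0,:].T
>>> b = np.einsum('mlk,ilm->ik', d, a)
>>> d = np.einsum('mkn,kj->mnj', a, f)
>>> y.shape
(3,)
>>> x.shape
(7, 7)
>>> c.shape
(3, 7)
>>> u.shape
(3, 7, 5)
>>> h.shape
(7, 7)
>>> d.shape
(7, 7, 3)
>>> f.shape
(37, 3)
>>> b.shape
(7, 13)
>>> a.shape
(7, 37, 7)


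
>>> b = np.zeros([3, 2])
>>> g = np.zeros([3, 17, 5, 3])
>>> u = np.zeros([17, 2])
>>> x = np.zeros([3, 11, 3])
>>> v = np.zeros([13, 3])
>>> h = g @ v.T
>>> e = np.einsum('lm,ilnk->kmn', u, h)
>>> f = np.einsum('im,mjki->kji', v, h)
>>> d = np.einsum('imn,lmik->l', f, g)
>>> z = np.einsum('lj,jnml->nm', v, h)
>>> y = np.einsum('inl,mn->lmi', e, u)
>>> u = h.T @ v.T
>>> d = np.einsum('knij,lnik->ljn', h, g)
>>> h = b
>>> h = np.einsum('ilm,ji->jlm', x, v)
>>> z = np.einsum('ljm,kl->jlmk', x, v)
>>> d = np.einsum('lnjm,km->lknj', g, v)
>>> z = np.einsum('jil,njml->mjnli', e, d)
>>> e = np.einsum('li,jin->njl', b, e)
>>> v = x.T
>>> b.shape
(3, 2)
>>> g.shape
(3, 17, 5, 3)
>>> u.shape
(13, 5, 17, 13)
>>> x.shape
(3, 11, 3)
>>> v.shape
(3, 11, 3)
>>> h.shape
(13, 11, 3)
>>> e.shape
(5, 13, 3)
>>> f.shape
(5, 17, 13)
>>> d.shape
(3, 13, 17, 5)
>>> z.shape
(17, 13, 3, 5, 2)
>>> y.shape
(5, 17, 13)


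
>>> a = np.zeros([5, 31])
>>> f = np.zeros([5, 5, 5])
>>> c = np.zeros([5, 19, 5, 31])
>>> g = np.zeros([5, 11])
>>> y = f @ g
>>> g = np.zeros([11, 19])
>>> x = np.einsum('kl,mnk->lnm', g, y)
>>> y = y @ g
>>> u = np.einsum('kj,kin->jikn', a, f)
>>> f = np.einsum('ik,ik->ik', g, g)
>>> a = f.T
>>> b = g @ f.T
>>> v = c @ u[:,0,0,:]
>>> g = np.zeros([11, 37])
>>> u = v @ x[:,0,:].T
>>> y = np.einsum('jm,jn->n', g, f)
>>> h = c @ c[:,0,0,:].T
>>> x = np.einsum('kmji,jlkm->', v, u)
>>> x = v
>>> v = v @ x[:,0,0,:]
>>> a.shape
(19, 11)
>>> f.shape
(11, 19)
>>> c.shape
(5, 19, 5, 31)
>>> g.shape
(11, 37)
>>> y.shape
(19,)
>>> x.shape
(5, 19, 5, 5)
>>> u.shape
(5, 19, 5, 19)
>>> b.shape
(11, 11)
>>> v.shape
(5, 19, 5, 5)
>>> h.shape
(5, 19, 5, 5)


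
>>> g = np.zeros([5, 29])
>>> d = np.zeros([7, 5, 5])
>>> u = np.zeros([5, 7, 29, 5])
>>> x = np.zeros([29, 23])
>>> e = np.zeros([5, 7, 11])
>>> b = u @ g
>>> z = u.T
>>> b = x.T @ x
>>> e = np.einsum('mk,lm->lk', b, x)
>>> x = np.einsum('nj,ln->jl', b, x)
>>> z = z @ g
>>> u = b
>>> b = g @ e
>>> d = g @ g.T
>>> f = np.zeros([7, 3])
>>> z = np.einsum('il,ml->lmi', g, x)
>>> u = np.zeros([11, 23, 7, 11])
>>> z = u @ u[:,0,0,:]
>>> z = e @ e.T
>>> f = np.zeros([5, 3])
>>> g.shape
(5, 29)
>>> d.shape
(5, 5)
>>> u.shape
(11, 23, 7, 11)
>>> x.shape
(23, 29)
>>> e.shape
(29, 23)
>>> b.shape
(5, 23)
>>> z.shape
(29, 29)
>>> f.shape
(5, 3)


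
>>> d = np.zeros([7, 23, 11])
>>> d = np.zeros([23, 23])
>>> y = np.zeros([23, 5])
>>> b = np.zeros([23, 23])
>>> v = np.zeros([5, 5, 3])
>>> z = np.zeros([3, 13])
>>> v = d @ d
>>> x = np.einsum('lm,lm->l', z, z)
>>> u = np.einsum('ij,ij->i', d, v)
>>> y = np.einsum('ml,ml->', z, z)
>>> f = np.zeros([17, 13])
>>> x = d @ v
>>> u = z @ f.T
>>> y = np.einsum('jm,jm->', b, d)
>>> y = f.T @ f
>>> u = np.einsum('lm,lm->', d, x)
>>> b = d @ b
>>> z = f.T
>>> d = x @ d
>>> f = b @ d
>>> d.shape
(23, 23)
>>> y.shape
(13, 13)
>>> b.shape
(23, 23)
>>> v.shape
(23, 23)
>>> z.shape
(13, 17)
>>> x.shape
(23, 23)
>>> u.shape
()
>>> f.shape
(23, 23)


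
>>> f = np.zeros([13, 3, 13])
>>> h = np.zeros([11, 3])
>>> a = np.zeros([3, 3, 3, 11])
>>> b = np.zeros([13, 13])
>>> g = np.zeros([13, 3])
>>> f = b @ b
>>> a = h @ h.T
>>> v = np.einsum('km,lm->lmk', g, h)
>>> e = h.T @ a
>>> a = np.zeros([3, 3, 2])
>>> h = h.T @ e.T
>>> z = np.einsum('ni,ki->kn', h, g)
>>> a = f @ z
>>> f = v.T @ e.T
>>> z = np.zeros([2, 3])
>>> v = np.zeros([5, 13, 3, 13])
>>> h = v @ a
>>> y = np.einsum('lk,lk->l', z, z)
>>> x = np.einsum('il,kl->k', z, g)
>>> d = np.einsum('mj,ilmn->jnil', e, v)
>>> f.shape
(13, 3, 3)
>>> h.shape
(5, 13, 3, 3)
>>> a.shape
(13, 3)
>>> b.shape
(13, 13)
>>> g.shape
(13, 3)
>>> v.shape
(5, 13, 3, 13)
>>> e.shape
(3, 11)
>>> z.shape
(2, 3)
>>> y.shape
(2,)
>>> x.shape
(13,)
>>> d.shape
(11, 13, 5, 13)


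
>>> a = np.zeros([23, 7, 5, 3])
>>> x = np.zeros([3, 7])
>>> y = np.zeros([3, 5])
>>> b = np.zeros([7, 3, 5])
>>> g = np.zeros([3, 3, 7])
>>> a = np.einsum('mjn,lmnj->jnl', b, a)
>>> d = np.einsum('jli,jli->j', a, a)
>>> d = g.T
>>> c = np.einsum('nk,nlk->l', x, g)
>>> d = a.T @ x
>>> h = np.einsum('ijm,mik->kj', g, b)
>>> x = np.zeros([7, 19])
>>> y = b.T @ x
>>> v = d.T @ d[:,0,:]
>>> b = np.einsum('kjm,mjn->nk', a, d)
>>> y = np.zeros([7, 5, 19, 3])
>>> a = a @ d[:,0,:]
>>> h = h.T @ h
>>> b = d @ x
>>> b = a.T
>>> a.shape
(3, 5, 7)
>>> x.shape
(7, 19)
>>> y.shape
(7, 5, 19, 3)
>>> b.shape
(7, 5, 3)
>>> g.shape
(3, 3, 7)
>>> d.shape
(23, 5, 7)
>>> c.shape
(3,)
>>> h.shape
(3, 3)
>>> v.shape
(7, 5, 7)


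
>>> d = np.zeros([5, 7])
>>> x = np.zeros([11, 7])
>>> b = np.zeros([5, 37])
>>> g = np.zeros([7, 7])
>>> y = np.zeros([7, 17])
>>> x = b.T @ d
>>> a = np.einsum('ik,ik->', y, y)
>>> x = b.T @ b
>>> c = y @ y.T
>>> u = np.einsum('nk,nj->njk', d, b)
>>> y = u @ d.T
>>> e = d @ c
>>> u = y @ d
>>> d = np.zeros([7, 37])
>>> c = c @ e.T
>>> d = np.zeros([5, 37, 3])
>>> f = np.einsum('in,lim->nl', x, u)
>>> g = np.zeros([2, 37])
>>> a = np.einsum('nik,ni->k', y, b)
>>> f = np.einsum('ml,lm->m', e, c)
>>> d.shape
(5, 37, 3)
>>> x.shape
(37, 37)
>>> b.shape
(5, 37)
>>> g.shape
(2, 37)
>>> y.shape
(5, 37, 5)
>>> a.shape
(5,)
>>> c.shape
(7, 5)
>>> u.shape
(5, 37, 7)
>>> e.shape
(5, 7)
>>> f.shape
(5,)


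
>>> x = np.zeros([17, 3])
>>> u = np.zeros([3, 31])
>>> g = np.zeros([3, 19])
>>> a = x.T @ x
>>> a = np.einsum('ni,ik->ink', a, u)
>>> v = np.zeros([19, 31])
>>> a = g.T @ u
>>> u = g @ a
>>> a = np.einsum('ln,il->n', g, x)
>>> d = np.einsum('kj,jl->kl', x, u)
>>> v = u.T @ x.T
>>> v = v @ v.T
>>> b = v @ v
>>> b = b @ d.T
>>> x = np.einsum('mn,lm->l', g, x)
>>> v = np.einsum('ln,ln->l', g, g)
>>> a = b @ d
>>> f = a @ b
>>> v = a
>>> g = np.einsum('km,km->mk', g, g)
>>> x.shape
(17,)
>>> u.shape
(3, 31)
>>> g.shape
(19, 3)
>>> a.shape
(31, 31)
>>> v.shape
(31, 31)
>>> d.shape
(17, 31)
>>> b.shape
(31, 17)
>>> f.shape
(31, 17)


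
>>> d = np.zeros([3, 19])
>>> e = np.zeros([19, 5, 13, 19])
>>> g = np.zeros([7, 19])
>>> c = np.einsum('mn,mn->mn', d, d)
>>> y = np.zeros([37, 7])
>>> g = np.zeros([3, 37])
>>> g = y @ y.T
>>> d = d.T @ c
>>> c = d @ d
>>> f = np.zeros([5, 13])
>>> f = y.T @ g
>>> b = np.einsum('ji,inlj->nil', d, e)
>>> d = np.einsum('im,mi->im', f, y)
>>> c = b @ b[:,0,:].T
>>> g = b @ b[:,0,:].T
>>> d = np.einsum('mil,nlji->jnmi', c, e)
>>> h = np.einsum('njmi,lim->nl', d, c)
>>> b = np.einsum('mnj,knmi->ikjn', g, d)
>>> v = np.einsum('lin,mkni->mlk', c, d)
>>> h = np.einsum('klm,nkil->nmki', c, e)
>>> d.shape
(13, 19, 5, 19)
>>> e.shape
(19, 5, 13, 19)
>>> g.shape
(5, 19, 5)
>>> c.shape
(5, 19, 5)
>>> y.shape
(37, 7)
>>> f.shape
(7, 37)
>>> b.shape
(19, 13, 5, 19)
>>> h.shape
(19, 5, 5, 13)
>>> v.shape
(13, 5, 19)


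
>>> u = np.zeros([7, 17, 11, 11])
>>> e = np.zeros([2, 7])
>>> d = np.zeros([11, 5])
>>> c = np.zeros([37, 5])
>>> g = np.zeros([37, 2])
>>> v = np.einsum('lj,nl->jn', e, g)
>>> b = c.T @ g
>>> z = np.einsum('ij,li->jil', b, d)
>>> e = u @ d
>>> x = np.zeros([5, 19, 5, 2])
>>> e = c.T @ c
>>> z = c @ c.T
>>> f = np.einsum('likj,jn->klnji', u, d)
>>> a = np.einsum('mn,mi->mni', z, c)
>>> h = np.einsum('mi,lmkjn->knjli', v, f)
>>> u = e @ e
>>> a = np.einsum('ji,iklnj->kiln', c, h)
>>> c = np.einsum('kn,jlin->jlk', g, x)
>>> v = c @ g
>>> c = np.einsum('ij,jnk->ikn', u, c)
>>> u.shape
(5, 5)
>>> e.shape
(5, 5)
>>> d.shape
(11, 5)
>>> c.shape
(5, 37, 19)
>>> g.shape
(37, 2)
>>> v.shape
(5, 19, 2)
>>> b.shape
(5, 2)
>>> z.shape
(37, 37)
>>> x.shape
(5, 19, 5, 2)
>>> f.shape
(11, 7, 5, 11, 17)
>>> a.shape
(17, 5, 11, 11)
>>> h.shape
(5, 17, 11, 11, 37)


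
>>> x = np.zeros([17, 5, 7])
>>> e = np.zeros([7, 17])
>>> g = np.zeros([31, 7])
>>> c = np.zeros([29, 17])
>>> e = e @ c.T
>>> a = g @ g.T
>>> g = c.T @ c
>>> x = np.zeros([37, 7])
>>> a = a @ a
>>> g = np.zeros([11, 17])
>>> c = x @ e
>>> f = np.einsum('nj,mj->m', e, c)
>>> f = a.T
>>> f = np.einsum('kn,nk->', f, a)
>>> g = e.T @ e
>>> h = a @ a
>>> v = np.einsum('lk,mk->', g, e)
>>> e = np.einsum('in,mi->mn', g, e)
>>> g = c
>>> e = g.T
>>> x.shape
(37, 7)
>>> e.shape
(29, 37)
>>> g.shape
(37, 29)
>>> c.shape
(37, 29)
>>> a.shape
(31, 31)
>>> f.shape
()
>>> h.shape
(31, 31)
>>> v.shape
()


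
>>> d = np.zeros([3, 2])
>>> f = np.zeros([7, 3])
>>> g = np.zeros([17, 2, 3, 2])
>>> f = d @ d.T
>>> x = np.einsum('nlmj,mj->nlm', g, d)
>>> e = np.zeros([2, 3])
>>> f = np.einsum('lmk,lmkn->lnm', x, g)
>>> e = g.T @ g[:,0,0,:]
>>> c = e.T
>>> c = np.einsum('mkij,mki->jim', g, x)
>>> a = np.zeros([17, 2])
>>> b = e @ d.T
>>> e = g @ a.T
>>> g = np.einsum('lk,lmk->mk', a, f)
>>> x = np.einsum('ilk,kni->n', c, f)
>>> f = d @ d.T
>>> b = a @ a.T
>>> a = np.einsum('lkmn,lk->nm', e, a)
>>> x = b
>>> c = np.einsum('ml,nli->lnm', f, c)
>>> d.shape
(3, 2)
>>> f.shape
(3, 3)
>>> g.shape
(2, 2)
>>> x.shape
(17, 17)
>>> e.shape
(17, 2, 3, 17)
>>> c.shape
(3, 2, 3)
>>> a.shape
(17, 3)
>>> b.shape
(17, 17)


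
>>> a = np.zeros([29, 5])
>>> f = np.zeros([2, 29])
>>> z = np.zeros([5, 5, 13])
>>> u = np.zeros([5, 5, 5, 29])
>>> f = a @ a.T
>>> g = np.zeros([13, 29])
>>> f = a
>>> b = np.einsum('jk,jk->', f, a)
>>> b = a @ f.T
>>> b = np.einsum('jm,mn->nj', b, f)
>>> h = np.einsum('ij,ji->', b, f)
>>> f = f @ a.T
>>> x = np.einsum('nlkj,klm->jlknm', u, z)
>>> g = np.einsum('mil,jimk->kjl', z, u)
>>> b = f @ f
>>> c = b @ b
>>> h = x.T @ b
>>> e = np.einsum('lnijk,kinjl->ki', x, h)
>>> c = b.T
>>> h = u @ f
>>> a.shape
(29, 5)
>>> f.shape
(29, 29)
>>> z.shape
(5, 5, 13)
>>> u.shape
(5, 5, 5, 29)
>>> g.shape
(29, 5, 13)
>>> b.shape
(29, 29)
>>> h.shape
(5, 5, 5, 29)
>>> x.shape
(29, 5, 5, 5, 13)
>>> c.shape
(29, 29)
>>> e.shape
(13, 5)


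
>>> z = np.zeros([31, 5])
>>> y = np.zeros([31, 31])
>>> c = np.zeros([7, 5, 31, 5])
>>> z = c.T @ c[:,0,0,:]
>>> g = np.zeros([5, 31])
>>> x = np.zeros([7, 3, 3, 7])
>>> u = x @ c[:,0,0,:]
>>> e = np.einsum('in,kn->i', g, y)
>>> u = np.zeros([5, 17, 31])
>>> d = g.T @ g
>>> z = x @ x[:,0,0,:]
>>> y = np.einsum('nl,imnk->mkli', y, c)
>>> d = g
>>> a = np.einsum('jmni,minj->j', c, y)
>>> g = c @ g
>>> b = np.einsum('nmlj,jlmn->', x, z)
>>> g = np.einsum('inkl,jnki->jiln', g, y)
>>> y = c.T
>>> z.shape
(7, 3, 3, 7)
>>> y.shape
(5, 31, 5, 7)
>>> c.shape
(7, 5, 31, 5)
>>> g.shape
(5, 7, 31, 5)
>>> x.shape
(7, 3, 3, 7)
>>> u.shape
(5, 17, 31)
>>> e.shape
(5,)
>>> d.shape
(5, 31)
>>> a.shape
(7,)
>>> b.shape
()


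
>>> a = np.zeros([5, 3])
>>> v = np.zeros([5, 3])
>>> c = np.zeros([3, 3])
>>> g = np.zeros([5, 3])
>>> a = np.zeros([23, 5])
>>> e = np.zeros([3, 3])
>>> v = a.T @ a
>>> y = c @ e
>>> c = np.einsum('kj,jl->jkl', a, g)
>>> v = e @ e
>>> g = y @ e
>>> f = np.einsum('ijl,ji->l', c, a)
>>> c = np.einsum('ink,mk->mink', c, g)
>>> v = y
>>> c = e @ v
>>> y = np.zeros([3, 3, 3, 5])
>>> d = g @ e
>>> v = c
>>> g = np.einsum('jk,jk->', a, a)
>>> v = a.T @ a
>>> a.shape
(23, 5)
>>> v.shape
(5, 5)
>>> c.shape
(3, 3)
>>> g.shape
()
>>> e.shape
(3, 3)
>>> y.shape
(3, 3, 3, 5)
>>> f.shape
(3,)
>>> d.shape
(3, 3)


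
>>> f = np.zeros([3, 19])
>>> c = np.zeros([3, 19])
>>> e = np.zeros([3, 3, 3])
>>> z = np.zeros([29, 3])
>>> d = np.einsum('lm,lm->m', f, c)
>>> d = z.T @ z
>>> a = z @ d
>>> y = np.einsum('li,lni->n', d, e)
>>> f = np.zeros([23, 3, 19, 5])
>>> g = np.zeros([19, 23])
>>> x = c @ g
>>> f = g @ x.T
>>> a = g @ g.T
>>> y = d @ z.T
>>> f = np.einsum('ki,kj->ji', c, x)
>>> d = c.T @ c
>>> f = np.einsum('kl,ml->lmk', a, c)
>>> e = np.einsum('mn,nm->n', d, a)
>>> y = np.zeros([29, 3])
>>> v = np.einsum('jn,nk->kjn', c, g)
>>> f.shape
(19, 3, 19)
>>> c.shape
(3, 19)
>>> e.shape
(19,)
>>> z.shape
(29, 3)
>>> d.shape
(19, 19)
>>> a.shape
(19, 19)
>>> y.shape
(29, 3)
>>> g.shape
(19, 23)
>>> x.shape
(3, 23)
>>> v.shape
(23, 3, 19)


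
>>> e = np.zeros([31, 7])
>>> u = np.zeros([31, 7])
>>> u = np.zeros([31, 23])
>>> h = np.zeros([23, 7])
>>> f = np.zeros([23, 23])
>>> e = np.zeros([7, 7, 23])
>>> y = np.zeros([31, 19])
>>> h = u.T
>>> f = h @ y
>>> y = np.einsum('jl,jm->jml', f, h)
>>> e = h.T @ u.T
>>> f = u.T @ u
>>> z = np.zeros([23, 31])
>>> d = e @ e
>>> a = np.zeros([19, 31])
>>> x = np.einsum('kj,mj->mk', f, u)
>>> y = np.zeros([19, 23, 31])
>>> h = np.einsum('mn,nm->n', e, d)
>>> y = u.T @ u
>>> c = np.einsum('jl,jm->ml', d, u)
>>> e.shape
(31, 31)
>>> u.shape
(31, 23)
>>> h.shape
(31,)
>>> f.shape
(23, 23)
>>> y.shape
(23, 23)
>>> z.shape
(23, 31)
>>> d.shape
(31, 31)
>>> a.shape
(19, 31)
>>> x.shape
(31, 23)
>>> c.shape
(23, 31)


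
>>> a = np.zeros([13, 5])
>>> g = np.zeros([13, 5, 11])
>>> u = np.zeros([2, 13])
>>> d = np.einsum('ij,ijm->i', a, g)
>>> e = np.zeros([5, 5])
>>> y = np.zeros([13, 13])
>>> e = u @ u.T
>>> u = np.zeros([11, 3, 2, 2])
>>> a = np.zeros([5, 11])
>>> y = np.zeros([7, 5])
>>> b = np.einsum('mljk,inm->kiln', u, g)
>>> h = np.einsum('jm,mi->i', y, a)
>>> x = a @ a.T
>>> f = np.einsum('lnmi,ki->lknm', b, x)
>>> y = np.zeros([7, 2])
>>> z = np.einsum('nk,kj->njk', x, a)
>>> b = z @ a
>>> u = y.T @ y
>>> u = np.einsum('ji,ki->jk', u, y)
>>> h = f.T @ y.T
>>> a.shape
(5, 11)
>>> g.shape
(13, 5, 11)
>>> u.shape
(2, 7)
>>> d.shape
(13,)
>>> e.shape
(2, 2)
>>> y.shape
(7, 2)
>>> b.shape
(5, 11, 11)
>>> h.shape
(3, 13, 5, 7)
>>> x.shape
(5, 5)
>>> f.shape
(2, 5, 13, 3)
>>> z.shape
(5, 11, 5)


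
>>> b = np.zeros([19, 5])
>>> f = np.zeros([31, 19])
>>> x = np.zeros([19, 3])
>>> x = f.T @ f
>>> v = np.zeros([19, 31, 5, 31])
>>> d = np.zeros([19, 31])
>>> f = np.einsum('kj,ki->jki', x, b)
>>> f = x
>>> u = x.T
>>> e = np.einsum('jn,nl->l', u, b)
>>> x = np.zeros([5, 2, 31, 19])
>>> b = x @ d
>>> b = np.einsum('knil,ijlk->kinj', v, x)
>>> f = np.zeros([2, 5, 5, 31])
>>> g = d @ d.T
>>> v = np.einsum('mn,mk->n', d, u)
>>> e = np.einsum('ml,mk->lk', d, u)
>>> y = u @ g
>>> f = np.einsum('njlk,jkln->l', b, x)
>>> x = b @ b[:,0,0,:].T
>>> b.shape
(19, 5, 31, 2)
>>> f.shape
(31,)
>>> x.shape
(19, 5, 31, 19)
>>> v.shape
(31,)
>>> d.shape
(19, 31)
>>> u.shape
(19, 19)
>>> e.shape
(31, 19)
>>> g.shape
(19, 19)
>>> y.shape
(19, 19)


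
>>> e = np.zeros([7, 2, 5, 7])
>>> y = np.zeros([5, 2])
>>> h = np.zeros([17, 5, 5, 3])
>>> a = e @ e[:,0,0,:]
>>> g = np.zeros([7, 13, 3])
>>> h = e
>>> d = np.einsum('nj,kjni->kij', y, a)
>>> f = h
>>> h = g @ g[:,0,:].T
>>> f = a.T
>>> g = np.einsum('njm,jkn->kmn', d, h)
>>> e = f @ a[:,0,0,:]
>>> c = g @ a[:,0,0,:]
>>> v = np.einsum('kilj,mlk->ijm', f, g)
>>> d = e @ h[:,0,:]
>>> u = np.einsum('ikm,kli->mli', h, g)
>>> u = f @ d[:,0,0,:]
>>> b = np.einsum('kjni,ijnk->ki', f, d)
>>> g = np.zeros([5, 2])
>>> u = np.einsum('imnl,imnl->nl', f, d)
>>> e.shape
(7, 5, 2, 7)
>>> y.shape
(5, 2)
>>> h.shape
(7, 13, 7)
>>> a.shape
(7, 2, 5, 7)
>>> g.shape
(5, 2)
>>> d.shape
(7, 5, 2, 7)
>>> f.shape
(7, 5, 2, 7)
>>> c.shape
(13, 2, 7)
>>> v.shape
(5, 7, 13)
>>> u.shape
(2, 7)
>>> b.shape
(7, 7)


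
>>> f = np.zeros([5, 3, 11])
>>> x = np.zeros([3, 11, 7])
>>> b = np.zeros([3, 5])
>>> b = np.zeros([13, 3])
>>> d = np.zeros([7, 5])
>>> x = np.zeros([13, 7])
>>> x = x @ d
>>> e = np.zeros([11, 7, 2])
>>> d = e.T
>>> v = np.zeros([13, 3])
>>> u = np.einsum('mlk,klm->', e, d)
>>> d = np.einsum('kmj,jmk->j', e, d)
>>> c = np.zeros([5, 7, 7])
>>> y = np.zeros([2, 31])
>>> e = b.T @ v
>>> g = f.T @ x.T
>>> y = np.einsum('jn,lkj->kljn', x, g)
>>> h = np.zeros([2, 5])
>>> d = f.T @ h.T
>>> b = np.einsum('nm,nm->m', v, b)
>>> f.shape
(5, 3, 11)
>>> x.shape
(13, 5)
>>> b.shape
(3,)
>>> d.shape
(11, 3, 2)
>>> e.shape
(3, 3)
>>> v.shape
(13, 3)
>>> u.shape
()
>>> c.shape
(5, 7, 7)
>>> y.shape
(3, 11, 13, 5)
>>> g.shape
(11, 3, 13)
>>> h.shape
(2, 5)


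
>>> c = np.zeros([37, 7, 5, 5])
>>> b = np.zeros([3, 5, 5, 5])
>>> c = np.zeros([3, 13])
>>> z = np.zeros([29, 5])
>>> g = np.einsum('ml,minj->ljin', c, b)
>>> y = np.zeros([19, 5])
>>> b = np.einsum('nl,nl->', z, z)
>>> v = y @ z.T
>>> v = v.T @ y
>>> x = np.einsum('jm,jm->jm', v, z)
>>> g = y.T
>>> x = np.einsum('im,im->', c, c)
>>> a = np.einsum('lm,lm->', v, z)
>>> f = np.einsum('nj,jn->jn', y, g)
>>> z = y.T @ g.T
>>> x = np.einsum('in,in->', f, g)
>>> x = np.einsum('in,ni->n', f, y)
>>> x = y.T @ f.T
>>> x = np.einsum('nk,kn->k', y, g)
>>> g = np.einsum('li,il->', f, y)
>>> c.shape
(3, 13)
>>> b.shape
()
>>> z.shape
(5, 5)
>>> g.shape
()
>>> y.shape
(19, 5)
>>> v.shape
(29, 5)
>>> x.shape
(5,)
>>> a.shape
()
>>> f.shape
(5, 19)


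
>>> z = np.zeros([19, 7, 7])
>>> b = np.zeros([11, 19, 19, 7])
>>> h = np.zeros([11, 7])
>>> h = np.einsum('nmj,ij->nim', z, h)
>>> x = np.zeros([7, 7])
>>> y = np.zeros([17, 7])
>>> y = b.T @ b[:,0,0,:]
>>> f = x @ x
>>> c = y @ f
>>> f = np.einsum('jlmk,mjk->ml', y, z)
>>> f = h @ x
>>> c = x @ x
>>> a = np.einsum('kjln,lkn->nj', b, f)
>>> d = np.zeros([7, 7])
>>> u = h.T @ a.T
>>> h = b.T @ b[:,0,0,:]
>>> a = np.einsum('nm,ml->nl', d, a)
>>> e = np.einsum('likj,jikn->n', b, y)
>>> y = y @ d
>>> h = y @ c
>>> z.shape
(19, 7, 7)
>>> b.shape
(11, 19, 19, 7)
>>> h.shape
(7, 19, 19, 7)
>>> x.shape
(7, 7)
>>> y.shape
(7, 19, 19, 7)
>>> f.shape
(19, 11, 7)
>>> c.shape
(7, 7)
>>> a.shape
(7, 19)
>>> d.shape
(7, 7)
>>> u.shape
(7, 11, 7)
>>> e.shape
(7,)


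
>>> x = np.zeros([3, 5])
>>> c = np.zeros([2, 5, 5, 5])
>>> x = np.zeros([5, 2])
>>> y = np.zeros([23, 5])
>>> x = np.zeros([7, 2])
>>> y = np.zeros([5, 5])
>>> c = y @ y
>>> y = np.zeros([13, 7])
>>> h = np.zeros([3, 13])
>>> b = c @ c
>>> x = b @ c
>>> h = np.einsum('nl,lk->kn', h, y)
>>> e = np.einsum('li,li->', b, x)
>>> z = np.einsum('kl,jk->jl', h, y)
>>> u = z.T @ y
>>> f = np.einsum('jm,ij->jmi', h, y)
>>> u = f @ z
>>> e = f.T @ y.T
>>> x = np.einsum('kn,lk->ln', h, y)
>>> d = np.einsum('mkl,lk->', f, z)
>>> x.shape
(13, 3)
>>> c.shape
(5, 5)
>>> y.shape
(13, 7)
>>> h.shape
(7, 3)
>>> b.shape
(5, 5)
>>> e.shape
(13, 3, 13)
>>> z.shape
(13, 3)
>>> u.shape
(7, 3, 3)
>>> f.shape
(7, 3, 13)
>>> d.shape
()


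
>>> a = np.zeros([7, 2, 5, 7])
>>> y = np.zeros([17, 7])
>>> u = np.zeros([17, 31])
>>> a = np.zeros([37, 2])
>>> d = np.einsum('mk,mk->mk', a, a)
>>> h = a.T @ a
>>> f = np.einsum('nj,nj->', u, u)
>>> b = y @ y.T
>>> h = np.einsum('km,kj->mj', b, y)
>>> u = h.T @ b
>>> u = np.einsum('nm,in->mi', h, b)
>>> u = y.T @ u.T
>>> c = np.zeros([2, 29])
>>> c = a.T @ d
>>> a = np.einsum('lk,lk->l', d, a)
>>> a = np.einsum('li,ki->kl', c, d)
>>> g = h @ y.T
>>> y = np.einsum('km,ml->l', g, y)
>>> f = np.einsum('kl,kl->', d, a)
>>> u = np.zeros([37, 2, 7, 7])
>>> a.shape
(37, 2)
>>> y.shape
(7,)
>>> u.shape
(37, 2, 7, 7)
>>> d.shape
(37, 2)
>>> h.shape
(17, 7)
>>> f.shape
()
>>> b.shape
(17, 17)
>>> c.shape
(2, 2)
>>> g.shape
(17, 17)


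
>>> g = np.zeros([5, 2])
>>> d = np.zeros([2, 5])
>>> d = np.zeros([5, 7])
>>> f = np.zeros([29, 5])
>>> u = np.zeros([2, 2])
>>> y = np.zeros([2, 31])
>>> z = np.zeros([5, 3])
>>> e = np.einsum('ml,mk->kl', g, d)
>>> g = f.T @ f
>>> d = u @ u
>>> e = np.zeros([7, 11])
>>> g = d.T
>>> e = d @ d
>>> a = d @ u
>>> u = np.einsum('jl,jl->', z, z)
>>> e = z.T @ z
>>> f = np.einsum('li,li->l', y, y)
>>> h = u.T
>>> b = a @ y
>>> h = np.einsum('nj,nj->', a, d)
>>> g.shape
(2, 2)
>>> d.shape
(2, 2)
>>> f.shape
(2,)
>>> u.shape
()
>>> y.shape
(2, 31)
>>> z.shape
(5, 3)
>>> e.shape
(3, 3)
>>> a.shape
(2, 2)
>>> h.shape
()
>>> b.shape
(2, 31)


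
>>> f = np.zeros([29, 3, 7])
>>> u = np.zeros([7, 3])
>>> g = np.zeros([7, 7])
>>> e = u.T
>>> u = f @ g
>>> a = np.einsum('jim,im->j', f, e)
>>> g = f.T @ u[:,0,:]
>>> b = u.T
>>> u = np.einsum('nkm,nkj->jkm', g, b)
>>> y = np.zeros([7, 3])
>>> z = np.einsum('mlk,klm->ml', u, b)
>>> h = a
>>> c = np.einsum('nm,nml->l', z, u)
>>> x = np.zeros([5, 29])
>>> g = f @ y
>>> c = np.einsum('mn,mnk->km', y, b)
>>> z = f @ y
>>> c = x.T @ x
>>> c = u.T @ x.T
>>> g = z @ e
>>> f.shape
(29, 3, 7)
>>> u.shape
(29, 3, 7)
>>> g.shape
(29, 3, 7)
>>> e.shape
(3, 7)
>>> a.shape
(29,)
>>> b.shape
(7, 3, 29)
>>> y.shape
(7, 3)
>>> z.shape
(29, 3, 3)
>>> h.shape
(29,)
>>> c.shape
(7, 3, 5)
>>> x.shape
(5, 29)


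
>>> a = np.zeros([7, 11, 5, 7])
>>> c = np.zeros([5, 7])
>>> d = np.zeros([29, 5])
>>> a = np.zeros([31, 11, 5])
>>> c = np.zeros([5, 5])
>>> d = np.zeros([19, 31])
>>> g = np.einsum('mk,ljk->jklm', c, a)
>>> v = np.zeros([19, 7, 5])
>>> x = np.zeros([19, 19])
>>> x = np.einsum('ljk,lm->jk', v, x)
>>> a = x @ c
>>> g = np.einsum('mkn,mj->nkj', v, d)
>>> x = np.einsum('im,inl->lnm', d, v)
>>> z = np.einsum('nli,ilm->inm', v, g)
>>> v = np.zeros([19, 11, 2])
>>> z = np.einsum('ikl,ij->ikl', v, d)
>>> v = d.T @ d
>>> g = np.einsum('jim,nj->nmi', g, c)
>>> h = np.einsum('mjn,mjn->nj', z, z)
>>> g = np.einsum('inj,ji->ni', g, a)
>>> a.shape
(7, 5)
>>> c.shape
(5, 5)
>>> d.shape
(19, 31)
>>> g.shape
(31, 5)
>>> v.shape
(31, 31)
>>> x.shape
(5, 7, 31)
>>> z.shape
(19, 11, 2)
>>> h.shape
(2, 11)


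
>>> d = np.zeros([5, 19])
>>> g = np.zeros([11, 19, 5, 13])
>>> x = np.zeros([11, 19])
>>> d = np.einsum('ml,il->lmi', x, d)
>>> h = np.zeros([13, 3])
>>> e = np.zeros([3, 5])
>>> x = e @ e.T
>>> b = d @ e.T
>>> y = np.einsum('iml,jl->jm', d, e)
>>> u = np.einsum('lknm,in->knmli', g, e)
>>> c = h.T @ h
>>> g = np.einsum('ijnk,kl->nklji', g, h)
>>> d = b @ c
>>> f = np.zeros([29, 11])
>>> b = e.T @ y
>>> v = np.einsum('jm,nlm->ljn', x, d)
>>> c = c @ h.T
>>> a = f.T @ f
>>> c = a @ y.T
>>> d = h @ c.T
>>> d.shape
(13, 11)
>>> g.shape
(5, 13, 3, 19, 11)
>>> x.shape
(3, 3)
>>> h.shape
(13, 3)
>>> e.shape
(3, 5)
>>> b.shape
(5, 11)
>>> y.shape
(3, 11)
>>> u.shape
(19, 5, 13, 11, 3)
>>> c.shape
(11, 3)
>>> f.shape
(29, 11)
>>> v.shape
(11, 3, 19)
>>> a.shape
(11, 11)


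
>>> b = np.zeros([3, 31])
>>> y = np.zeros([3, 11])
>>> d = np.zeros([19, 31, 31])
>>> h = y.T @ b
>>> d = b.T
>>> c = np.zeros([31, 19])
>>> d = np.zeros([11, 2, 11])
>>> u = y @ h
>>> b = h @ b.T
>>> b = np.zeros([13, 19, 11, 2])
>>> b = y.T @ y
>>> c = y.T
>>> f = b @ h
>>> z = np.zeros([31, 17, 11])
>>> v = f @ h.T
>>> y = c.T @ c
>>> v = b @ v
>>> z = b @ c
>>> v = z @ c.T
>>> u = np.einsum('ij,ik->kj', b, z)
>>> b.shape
(11, 11)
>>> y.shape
(3, 3)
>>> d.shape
(11, 2, 11)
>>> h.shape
(11, 31)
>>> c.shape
(11, 3)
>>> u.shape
(3, 11)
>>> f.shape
(11, 31)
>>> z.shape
(11, 3)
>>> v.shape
(11, 11)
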